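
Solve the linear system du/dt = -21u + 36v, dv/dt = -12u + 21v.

Coefficient matrix A = [[-21, 36], [-12, 21]].
Characteristic polynomial det(A - λI) = λ^2 - 9 = 0.
Eigenvalues λ = 3, -3.
For λ=3: (A-λI) row 1 is [-24, 36], so an eigenvector is (3, 2).
For λ=-3: (A-λI) row 1 is [-18, 36], so an eigenvector is (2, 1).
General solution: c_1e^(3t)(3,2) + c_2e^(-3t)(2,1).

u(t) = 3c_1e^(3t) + 2c_2e^(-3t), v(t) = 2c_1e^(3t) + c_2e^(-3t)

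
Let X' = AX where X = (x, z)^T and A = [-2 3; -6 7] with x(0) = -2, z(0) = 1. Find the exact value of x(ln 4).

A = [[-2,3],[-6,7]]; eigenvalues λ = 1, 4.
Eigenvectors: (-1,-1) for λ=1, (1,2) for λ=4.
From the initial condition, c_1 = 5, c_2 = 3.
x(ln 4) = (5)(4^1)(-1) + (3)(4^4)(1) = 748.

748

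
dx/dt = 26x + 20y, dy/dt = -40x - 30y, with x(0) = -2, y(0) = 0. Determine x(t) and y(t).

Coefficient matrix A = [[26, 20], [-40, -30]].
Characteristic polynomial det(A - λI) = λ^2 + 4λ + 20 = 0.
Eigenvalues λ = -2 ± 4i (complex conjugate pair).
For λ=-2+4i: an eigenvector is (-1,1) - i(-2,3) = (-1 + 2i, 1 - 3i).
A real fundamental pair from Re and Im of e^((-2+4i)t)v: X_1 = e^(-2t)(cos(4t)·(-1,1) + sin(4t)·(-2,3)), X_2 = e^(-2t)(sin(4t)·(-1,1) - cos(4t)·(-2,3)).
General solution: K_1X_1 + K_2X_2.
Applying x(0)=-2, y(0)=0 gives K_1=6, K_2=2.

x(t) = -14e^(-2t)sin(4t) - 2e^(-2t)cos(4t), y(t) = 20e^(-2t)sin(4t)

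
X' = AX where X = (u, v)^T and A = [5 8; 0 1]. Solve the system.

Coefficient matrix A = [[5, 8], [0, 1]].
Characteristic polynomial det(A - λI) = λ^2 - 6λ + 5 = 0.
Eigenvalues λ = 5, 1.
For λ=5: (A-λI) row 1 is [0, 8], so an eigenvector is (-1, 0).
For λ=1: (A-λI) row 1 is [4, 8], so an eigenvector is (2, -1).
General solution: c_1e^(5t)(-1,0) + c_2e^(t)(2,-1).

u(t) = -c_1e^(5t) + 2c_2e^(t), v(t) = -c_2e^(t)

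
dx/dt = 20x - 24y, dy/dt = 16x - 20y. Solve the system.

Coefficient matrix A = [[20, -24], [16, -20]].
Characteristic polynomial det(A - λI) = λ^2 - 16 = 0.
Eigenvalues λ = 4, -4.
For λ=4: (A-λI) row 1 is [16, -24], so an eigenvector is (-3, -2).
For λ=-4: (A-λI) row 1 is [24, -24], so an eigenvector is (1, 1).
General solution: c_1e^(4t)(-3,-2) + c_2e^(-4t)(1,1).

x(t) = -3c_1e^(4t) + c_2e^(-4t), y(t) = -2c_1e^(4t) + c_2e^(-4t)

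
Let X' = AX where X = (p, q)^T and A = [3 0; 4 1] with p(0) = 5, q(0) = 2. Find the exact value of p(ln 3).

135

A = [[3,0],[4,1]]; eigenvalues λ = 1, 3.
Eigenvectors: (0,1) for λ=1, (-1,-2) for λ=3.
From the initial condition, c_1 = -8, c_2 = -5.
p(ln 3) = (-8)(3^1)(0) + (-5)(3^3)(-1) = 135.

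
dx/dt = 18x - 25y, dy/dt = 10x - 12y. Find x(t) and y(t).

x(t) = -2K_1e^(3t)sin(5t) + K_1e^(3t)cos(5t) + K_2e^(3t)sin(5t) + 2K_2e^(3t)cos(5t), y(t) = -K_1e^(3t)sin(5t) + K_1e^(3t)cos(5t) + K_2e^(3t)sin(5t) + K_2e^(3t)cos(5t)

Coefficient matrix A = [[18, -25], [10, -12]].
Characteristic polynomial det(A - λI) = λ^2 - 6λ + 34 = 0.
Eigenvalues λ = 3 ± 5i (complex conjugate pair).
For λ=3+5i: an eigenvector is (1,1) - i(-2,-1) = (1 + 2i, 1 + i).
A real fundamental pair from Re and Im of e^((3+5i)t)v: X_1 = e^(3t)(cos(5t)·(1,1) + sin(5t)·(-2,-1)), X_2 = e^(3t)(sin(5t)·(1,1) - cos(5t)·(-2,-1)).
General solution: K_1X_1 + K_2X_2.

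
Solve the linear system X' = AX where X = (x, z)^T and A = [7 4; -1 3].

Coefficient matrix A = [[7, 4], [-1, 3]].
Characteristic polynomial det(A - λI) = λ^2 - 10λ + 25 = 0.
Single eigenvalue λ = 5 with algebraic multiplicity 2.
Eigenvector v = (-2,1); generalized eigenvector w with (A-λI)w=v is (-1,0).
General solution: e^(5t)[K_1·v + K_2·(t·v + w)].

x(t) = -2K_1e^(5t) - 2K_2te^(5t) - K_2e^(5t), z(t) = K_1e^(5t) + K_2te^(5t)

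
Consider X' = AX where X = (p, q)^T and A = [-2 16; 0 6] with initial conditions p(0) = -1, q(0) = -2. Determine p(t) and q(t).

p(t) = -4e^(6t) + 3e^(-2t), q(t) = -2e^(6t)

Coefficient matrix A = [[-2, 16], [0, 6]].
Characteristic polynomial det(A - λI) = λ^2 - 4λ - 12 = 0.
Eigenvalues λ = 6, -2.
For λ=6: (A-λI) row 1 is [-8, 16], so an eigenvector is (-2, -1).
For λ=-2: (A-λI) row 1 is [0, 16], so an eigenvector is (-1, 0).
General solution: K_1e^(6t)(-2,-1) + K_2e^(-2t)(-1,0).
Applying p(0)=-1, q(0)=-2 gives K_1=2, K_2=-3.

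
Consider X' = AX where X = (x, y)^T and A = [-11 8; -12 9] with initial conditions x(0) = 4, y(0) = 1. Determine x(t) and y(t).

x(t) = -6e^(t) + 10e^(-3t), y(t) = -9e^(t) + 10e^(-3t)

Coefficient matrix A = [[-11, 8], [-12, 9]].
Characteristic polynomial det(A - λI) = λ^2 + 2λ - 3 = 0.
Eigenvalues λ = -3, 1.
For λ=-3: (A-λI) row 1 is [-8, 8], so an eigenvector is (-1, -1).
For λ=1: (A-λI) row 1 is [-12, 8], so an eigenvector is (-2, -3).
General solution: K_1e^(-3t)(-1,-1) + K_2e^(t)(-2,-3).
Applying x(0)=4, y(0)=1 gives K_1=-10, K_2=3.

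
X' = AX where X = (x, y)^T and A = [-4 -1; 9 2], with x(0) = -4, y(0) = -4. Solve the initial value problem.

x(t) = 16te^(-t) - 4e^(-t), y(t) = -48te^(-t) - 4e^(-t)

Coefficient matrix A = [[-4, -1], [9, 2]].
Characteristic polynomial det(A - λI) = λ^2 + 2λ + 1 = 0.
Single eigenvalue λ = -1 with algebraic multiplicity 2.
Eigenvector v = (1,-3); generalized eigenvector w with (A-λI)w=v is (0,-1).
General solution: e^(-t)[K_1·v + K_2·(t·v + w)].
Applying x(0)=-4, y(0)=-4 gives K_1=-4, K_2=16.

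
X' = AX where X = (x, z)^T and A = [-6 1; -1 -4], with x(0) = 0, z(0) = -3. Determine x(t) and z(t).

Coefficient matrix A = [[-6, 1], [-1, -4]].
Characteristic polynomial det(A - λI) = λ^2 + 10λ + 25 = 0.
Single eigenvalue λ = -5 with algebraic multiplicity 2.
Eigenvector v = (-1,-1); generalized eigenvector w with (A-λI)w=v is (2,1).
General solution: e^(-5t)[K_1·v + K_2·(t·v + w)].
Applying x(0)=0, z(0)=-3 gives K_1=6, K_2=3.

x(t) = -3te^(-5t), z(t) = -3te^(-5t) - 3e^(-5t)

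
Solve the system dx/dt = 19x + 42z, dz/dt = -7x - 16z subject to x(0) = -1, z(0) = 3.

x(t) = 15e^(5t) - 16e^(-2t), z(t) = -5e^(5t) + 8e^(-2t)

Coefficient matrix A = [[19, 42], [-7, -16]].
Characteristic polynomial det(A - λI) = λ^2 - 3λ - 10 = 0.
Eigenvalues λ = 5, -2.
For λ=5: (A-λI) row 1 is [14, 42], so an eigenvector is (3, -1).
For λ=-2: (A-λI) row 1 is [21, 42], so an eigenvector is (-2, 1).
General solution: K_1e^(5t)(3,-1) + K_2e^(-2t)(-2,1).
Applying x(0)=-1, z(0)=3 gives K_1=5, K_2=8.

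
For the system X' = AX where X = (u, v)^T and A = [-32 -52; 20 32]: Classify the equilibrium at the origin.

A = [[-32,-52],[20,32]]; det(A-λI) = λ^2 + 16.
λ = 0 ± 4i: zero real part.

center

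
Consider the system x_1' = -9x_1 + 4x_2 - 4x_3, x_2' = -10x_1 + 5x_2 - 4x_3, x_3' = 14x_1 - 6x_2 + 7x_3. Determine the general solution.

Coefficient matrix A = [[-9, 4, -4], [-10, 5, -4], [14, -6, 7]].
det(A - λI) = 0 gives eigenvalues λ = -1, 1, 3.
For λ=-1: eigenvector (1,1,-1).
For λ=1: eigenvector (0,1,1).
For λ=3: eigenvector (1,1,-2).
General solution: C_1e^(-t)(1,1,-1) + C_2e^(t)(0,1,1) + C_3e^(3t)(1,1,-2).

x_1(t) = C_1e^(-t) + C_3e^(3t), x_2(t) = C_1e^(-t) + C_2e^(t) + C_3e^(3t), x_3(t) = -C_1e^(-t) + C_2e^(t) - 2C_3e^(3t)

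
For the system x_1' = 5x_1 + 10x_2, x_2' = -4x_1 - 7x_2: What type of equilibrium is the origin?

stable spiral

A = [[5,10],[-4,-7]]; det(A-λI) = λ^2 + 2λ + 5.
λ = -1 ± 2i: negative real part.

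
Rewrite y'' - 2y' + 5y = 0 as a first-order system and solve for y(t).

y(t) = C_1e^(t)cos(2t) + C_2e^(t)sin(2t)

Let x_1 = y, x_2 = y'. Then x_1' = x_2 and x_2' = -5x_1 + 2x_2.
A = [[0,1],[-5,2]]; det(A-λI) = λ^2 - 2λ + 5.
Eigenvalues λ = 1 ± 2i.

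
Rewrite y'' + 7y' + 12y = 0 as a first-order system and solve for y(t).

y(t) = c_1e^(-4t) + c_2e^(-3t)

Let x_1 = y, x_2 = y'. Then x_1' = x_2 and x_2' = -12x_1 - 7x_2.
A = [[0,1],[-12,-7]]; det(A-λI) = λ^2 + 7λ + 12.
Eigenvalues λ = -4, -3 with eigenvectors (1,-4), (1,-3).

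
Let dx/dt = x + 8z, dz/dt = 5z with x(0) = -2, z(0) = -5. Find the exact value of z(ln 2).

-160

A = [[1,8],[0,5]]; eigenvalues λ = 1, 5.
Eigenvectors: (1,0) for λ=1, (2,1) for λ=5.
From the initial condition, c_1 = 8, c_2 = -5.
z(ln 2) = (8)(2^1)(0) + (-5)(2^5)(1) = -160.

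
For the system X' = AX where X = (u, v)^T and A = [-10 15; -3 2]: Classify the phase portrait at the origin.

stable spiral

A = [[-10,15],[-3,2]]; det(A-λI) = λ^2 + 8λ + 25.
λ = -4 ± 3i: negative real part.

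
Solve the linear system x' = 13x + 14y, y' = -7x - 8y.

x(t) = -2K_1e^(6t) + K_2e^(-t), y(t) = K_1e^(6t) - K_2e^(-t)

Coefficient matrix A = [[13, 14], [-7, -8]].
Characteristic polynomial det(A - λI) = λ^2 - 5λ - 6 = 0.
Eigenvalues λ = 6, -1.
For λ=6: (A-λI) row 1 is [7, 14], so an eigenvector is (-2, 1).
For λ=-1: (A-λI) row 1 is [14, 14], so an eigenvector is (1, -1).
General solution: K_1e^(6t)(-2,1) + K_2e^(-t)(1,-1).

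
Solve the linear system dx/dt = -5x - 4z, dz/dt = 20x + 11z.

x(t) = -C_1e^(3t)cos(4t) - C_2e^(3t)sin(4t), z(t) = -C_1e^(3t)sin(4t) + 2C_1e^(3t)cos(4t) + 2C_2e^(3t)sin(4t) + C_2e^(3t)cos(4t)

Coefficient matrix A = [[-5, -4], [20, 11]].
Characteristic polynomial det(A - λI) = λ^2 - 6λ + 25 = 0.
Eigenvalues λ = 3 ± 4i (complex conjugate pair).
For λ=3+4i: an eigenvector is (-1,2) - i(0,-1) = (-1, 2 + i).
A real fundamental pair from Re and Im of e^((3+4i)t)v: X_1 = e^(3t)(cos(4t)·(-1,2) + sin(4t)·(0,-1)), X_2 = e^(3t)(sin(4t)·(-1,2) - cos(4t)·(0,-1)).
General solution: C_1X_1 + C_2X_2.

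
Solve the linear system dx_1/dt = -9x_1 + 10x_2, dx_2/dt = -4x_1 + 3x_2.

Coefficient matrix A = [[-9, 10], [-4, 3]].
Characteristic polynomial det(A - λI) = λ^2 + 6λ + 13 = 0.
Eigenvalues λ = -3 ± 2i (complex conjugate pair).
For λ=-3+2i: an eigenvector is (-2,-1) - i(1,1) = (-2 - i, -1 - i).
A real fundamental pair from Re and Im of e^((-3+2i)t)v: X_1 = e^(-3t)(cos(2t)·(-2,-1) + sin(2t)·(1,1)), X_2 = e^(-3t)(sin(2t)·(-2,-1) - cos(2t)·(1,1)).
General solution: K_1X_1 + K_2X_2.

x_1(t) = K_1e^(-3t)sin(2t) - 2K_1e^(-3t)cos(2t) - 2K_2e^(-3t)sin(2t) - K_2e^(-3t)cos(2t), x_2(t) = K_1e^(-3t)sin(2t) - K_1e^(-3t)cos(2t) - K_2e^(-3t)sin(2t) - K_2e^(-3t)cos(2t)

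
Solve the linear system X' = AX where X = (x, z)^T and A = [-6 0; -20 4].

Coefficient matrix A = [[-6, 0], [-20, 4]].
Characteristic polynomial det(A - λI) = λ^2 + 2λ - 24 = 0.
Eigenvalues λ = -6, 4.
For λ=-6: (A-λI) row 2 is [-20, 10], so an eigenvector is (1, 2).
For λ=4: (A-λI) row 1 is [-10, 0], so an eigenvector is (0, 1).
General solution: C_1e^(-6t)(1,2) + C_2e^(4t)(0,1).

x(t) = C_1e^(-6t), z(t) = 2C_1e^(-6t) + C_2e^(4t)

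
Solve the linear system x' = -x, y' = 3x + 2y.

Coefficient matrix A = [[-1, 0], [3, 2]].
Characteristic polynomial det(A - λI) = λ^2 - λ - 2 = 0.
Eigenvalues λ = 2, -1.
For λ=2: (A-λI) row 1 is [-3, 0], so an eigenvector is (0, -1).
For λ=-1: (A-λI) row 2 is [3, 3], so an eigenvector is (-1, 1).
General solution: C_1e^(2t)(0,-1) + C_2e^(-t)(-1,1).

x(t) = -C_2e^(-t), y(t) = -C_1e^(2t) + C_2e^(-t)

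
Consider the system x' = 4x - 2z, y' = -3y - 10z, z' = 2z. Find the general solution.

x(t) = -c_1e^(2t) + c_3e^(4t), y(t) = 2c_1e^(2t) + c_2e^(-3t), z(t) = -c_1e^(2t)

Coefficient matrix A = [[4, 0, -2], [0, -3, -10], [0, 0, 2]].
det(A - λI) = 0 gives eigenvalues λ = 2, -3, 4.
For λ=2: eigenvector (-1,2,-1).
For λ=-3: eigenvector (0,1,0).
For λ=4: eigenvector (1,0,0).
General solution: c_1e^(2t)(-1,2,-1) + c_2e^(-3t)(0,1,0) + c_3e^(4t)(1,0,0).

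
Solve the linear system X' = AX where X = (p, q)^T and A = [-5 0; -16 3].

p(t) = -K_2e^(-5t), q(t) = -K_1e^(3t) - 2K_2e^(-5t)

Coefficient matrix A = [[-5, 0], [-16, 3]].
Characteristic polynomial det(A - λI) = λ^2 + 2λ - 15 = 0.
Eigenvalues λ = 3, -5.
For λ=3: (A-λI) row 1 is [-8, 0], so an eigenvector is (0, -1).
For λ=-5: (A-λI) row 2 is [-16, 8], so an eigenvector is (-1, -2).
General solution: K_1e^(3t)(0,-1) + K_2e^(-5t)(-1,-2).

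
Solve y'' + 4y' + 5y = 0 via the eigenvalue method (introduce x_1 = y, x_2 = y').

Let x_1 = y, x_2 = y'. Then x_1' = x_2 and x_2' = -5x_1 - 4x_2.
A = [[0,1],[-5,-4]]; det(A-λI) = λ^2 + 4λ + 5.
Eigenvalues λ = -2 ± i.

y(t) = c_1e^(-2t)cos(t) + c_2e^(-2t)sin(t)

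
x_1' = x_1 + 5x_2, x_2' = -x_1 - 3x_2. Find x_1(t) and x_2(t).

Coefficient matrix A = [[1, 5], [-1, -3]].
Characteristic polynomial det(A - λI) = λ^2 + 2λ + 2 = 0.
Eigenvalues λ = -1 ± i (complex conjugate pair).
For λ=-1+i: an eigenvector is (-1,0) - i(-2,1) = (-1 + 2i, 0 - i).
A real fundamental pair from Re and Im of e^((-1+i)t)v: X_1 = e^(-t)(cos(t)·(-1,0) + sin(t)·(-2,1)), X_2 = e^(-t)(sin(t)·(-1,0) - cos(t)·(-2,1)).
General solution: c_1X_1 + c_2X_2.

x_1(t) = -2c_1e^(-t)sin(t) - c_1e^(-t)cos(t) - c_2e^(-t)sin(t) + 2c_2e^(-t)cos(t), x_2(t) = c_1e^(-t)sin(t) - c_2e^(-t)cos(t)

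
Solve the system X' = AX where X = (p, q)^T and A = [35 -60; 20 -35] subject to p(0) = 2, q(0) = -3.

Coefficient matrix A = [[35, -60], [20, -35]].
Characteristic polynomial det(A - λI) = λ^2 - 25 = 0.
Eigenvalues λ = -5, 5.
For λ=-5: (A-λI) row 1 is [40, -60], so an eigenvector is (-3, -2).
For λ=5: (A-λI) row 1 is [30, -60], so an eigenvector is (-2, -1).
General solution: C_1e^(-5t)(-3,-2) + C_2e^(5t)(-2,-1).
Applying p(0)=2, q(0)=-3 gives C_1=8, C_2=-13.

p(t) = 26e^(5t) - 24e^(-5t), q(t) = 13e^(5t) - 16e^(-5t)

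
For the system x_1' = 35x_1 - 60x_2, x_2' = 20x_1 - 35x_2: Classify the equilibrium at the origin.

saddle

A = [[35,-60],[20,-35]]; det(A-λI) = λ^2 - 25.
λ = -5, 5: opposite signs.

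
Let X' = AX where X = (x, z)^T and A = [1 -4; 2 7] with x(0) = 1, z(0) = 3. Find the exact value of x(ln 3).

A = [[1,-4],[2,7]]; eigenvalues λ = 3, 5.
Eigenvectors: (-2,1) for λ=3, (1,-1) for λ=5.
From the initial condition, c_1 = -4, c_2 = -7.
x(ln 3) = (-4)(3^3)(-2) + (-7)(3^5)(1) = -1485.

-1485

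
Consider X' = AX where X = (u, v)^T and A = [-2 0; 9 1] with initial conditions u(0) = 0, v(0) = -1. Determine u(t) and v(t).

Coefficient matrix A = [[-2, 0], [9, 1]].
Characteristic polynomial det(A - λI) = λ^2 + λ - 2 = 0.
Eigenvalues λ = 1, -2.
For λ=1: (A-λI) row 1 is [-3, 0], so an eigenvector is (0, 1).
For λ=-2: (A-λI) row 2 is [9, 3], so an eigenvector is (-1, 3).
General solution: C_1e^(t)(0,1) + C_2e^(-2t)(-1,3).
Applying u(0)=0, v(0)=-1 gives C_1=-1, C_2=0.

u(t) = 0, v(t) = -e^(t)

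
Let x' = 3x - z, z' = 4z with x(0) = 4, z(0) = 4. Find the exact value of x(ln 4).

A = [[3,-1],[0,4]]; eigenvalues λ = 4, 3.
Eigenvectors: (1,-1) for λ=4, (1,0) for λ=3.
From the initial condition, c_1 = -4, c_2 = 8.
x(ln 4) = (-4)(4^4)(1) + (8)(4^3)(1) = -512.

-512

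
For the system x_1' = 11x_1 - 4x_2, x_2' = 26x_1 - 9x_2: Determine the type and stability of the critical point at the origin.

A = [[11,-4],[26,-9]]; det(A-λI) = λ^2 - 2λ + 5.
λ = 1 ± 2i: positive real part.

unstable spiral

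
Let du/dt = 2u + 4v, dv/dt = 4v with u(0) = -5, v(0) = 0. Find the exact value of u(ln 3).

A = [[2,4],[0,4]]; eigenvalues λ = 2, 4.
Eigenvectors: (-1,0) for λ=2, (-2,-1) for λ=4.
From the initial condition, c_1 = 5, c_2 = 0.
u(ln 3) = (5)(3^2)(-1) + (0)(3^4)(-2) = -45.

-45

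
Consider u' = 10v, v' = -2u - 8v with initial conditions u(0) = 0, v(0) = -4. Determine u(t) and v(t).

Coefficient matrix A = [[0, 10], [-2, -8]].
Characteristic polynomial det(A - λI) = λ^2 + 8λ + 20 = 0.
Eigenvalues λ = -4 ± 2i (complex conjugate pair).
For λ=-4+2i: an eigenvector is (-1,0) - i(-2,1) = (-1 + 2i, 0 - i).
A real fundamental pair from Re and Im of e^((-4+2i)t)v: X_1 = e^(-4t)(cos(2t)·(-1,0) + sin(2t)·(-2,1)), X_2 = e^(-4t)(sin(2t)·(-1,0) - cos(2t)·(-2,1)).
General solution: C_1X_1 + C_2X_2.
Applying u(0)=0, v(0)=-4 gives C_1=8, C_2=4.

u(t) = -20e^(-4t)sin(2t), v(t) = 8e^(-4t)sin(2t) - 4e^(-4t)cos(2t)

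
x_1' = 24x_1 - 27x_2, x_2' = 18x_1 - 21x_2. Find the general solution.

x_1(t) = -c_1e^(-3t) + 3c_2e^(6t), x_2(t) = -c_1e^(-3t) + 2c_2e^(6t)

Coefficient matrix A = [[24, -27], [18, -21]].
Characteristic polynomial det(A - λI) = λ^2 - 3λ - 18 = 0.
Eigenvalues λ = -3, 6.
For λ=-3: (A-λI) row 1 is [27, -27], so an eigenvector is (-1, -1).
For λ=6: (A-λI) row 1 is [18, -27], so an eigenvector is (3, 2).
General solution: c_1e^(-3t)(-1,-1) + c_2e^(6t)(3,2).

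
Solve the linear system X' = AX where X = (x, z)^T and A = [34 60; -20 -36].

Coefficient matrix A = [[34, 60], [-20, -36]].
Characteristic polynomial det(A - λI) = λ^2 + 2λ - 24 = 0.
Eigenvalues λ = 4, -6.
For λ=4: (A-λI) row 1 is [30, 60], so an eigenvector is (-2, 1).
For λ=-6: (A-λI) row 1 is [40, 60], so an eigenvector is (3, -2).
General solution: C_1e^(4t)(-2,1) + C_2e^(-6t)(3,-2).

x(t) = -2C_1e^(4t) + 3C_2e^(-6t), z(t) = C_1e^(4t) - 2C_2e^(-6t)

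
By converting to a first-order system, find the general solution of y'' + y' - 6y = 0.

y(t) = c_1e^(-3t) + c_2e^(2t)

Let x_1 = y, x_2 = y'. Then x_1' = x_2 and x_2' = 6x_1 - x_2.
A = [[0,1],[6,-1]]; det(A-λI) = λ^2 + λ - 6.
Eigenvalues λ = -3, 2 with eigenvectors (1,-3), (1,2).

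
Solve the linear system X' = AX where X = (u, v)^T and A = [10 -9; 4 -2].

Coefficient matrix A = [[10, -9], [4, -2]].
Characteristic polynomial det(A - λI) = λ^2 - 8λ + 16 = 0.
Single eigenvalue λ = 4 with algebraic multiplicity 2.
Eigenvector v = (-3,-2); generalized eigenvector w with (A-λI)w=v is (1,1).
General solution: e^(4t)[c_1·v + c_2·(t·v + w)].

u(t) = -3c_1e^(4t) - 3c_2te^(4t) + c_2e^(4t), v(t) = -2c_1e^(4t) - 2c_2te^(4t) + c_2e^(4t)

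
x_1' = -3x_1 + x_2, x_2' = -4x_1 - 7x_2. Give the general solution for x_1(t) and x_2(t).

Coefficient matrix A = [[-3, 1], [-4, -7]].
Characteristic polynomial det(A - λI) = λ^2 + 10λ + 25 = 0.
Single eigenvalue λ = -5 with algebraic multiplicity 2.
Eigenvector v = (1,-2); generalized eigenvector w with (A-λI)w=v is (-1,3).
General solution: e^(-5t)[C_1·v + C_2·(t·v + w)].

x_1(t) = C_1e^(-5t) + C_2te^(-5t) - C_2e^(-5t), x_2(t) = -2C_1e^(-5t) - 2C_2te^(-5t) + 3C_2e^(-5t)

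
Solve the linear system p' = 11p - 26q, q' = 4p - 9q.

Coefficient matrix A = [[11, -26], [4, -9]].
Characteristic polynomial det(A - λI) = λ^2 - 2λ + 5 = 0.
Eigenvalues λ = 1 ± 2i (complex conjugate pair).
For λ=1+2i: an eigenvector is (2,1) - i(-3,-1) = (2 + 3i, 1 + i).
A real fundamental pair from Re and Im of e^((1+2i)t)v: X_1 = e^(t)(cos(2t)·(2,1) + sin(2t)·(-3,-1)), X_2 = e^(t)(sin(2t)·(2,1) - cos(2t)·(-3,-1)).
General solution: C_1X_1 + C_2X_2.

p(t) = -3C_1e^(t)sin(2t) + 2C_1e^(t)cos(2t) + 2C_2e^(t)sin(2t) + 3C_2e^(t)cos(2t), q(t) = -C_1e^(t)sin(2t) + C_1e^(t)cos(2t) + C_2e^(t)sin(2t) + C_2e^(t)cos(2t)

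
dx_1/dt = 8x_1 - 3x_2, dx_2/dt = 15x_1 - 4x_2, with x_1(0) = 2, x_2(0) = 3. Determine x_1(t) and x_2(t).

x_1(t) = e^(2t)sin(3t) + 2e^(2t)cos(3t), x_2(t) = 4e^(2t)sin(3t) + 3e^(2t)cos(3t)

Coefficient matrix A = [[8, -3], [15, -4]].
Characteristic polynomial det(A - λI) = λ^2 - 4λ + 13 = 0.
Eigenvalues λ = 2 ± 3i (complex conjugate pair).
For λ=2+3i: an eigenvector is (0,1) - i(-1,-2) = (0 + i, 1 + 2i).
A real fundamental pair from Re and Im of e^((2+3i)t)v: X_1 = e^(2t)(cos(3t)·(0,1) + sin(3t)·(-1,-2)), X_2 = e^(2t)(sin(3t)·(0,1) - cos(3t)·(-1,-2)).
General solution: K_1X_1 + K_2X_2.
Applying x_1(0)=2, x_2(0)=3 gives K_1=-1, K_2=2.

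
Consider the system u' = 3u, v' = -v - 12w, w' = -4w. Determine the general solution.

Coefficient matrix A = [[3, 0, 0], [0, -1, -12], [0, 0, -4]].
det(A - λI) = 0 gives eigenvalues λ = 3, -1, -4.
For λ=3: eigenvector (1,0,0).
For λ=-1: eigenvector (0,1,0).
For λ=-4: eigenvector (0,4,1).
General solution: C_1e^(3t)(1,0,0) + C_2e^(-t)(0,1,0) + C_3e^(-4t)(0,4,1).

u(t) = C_1e^(3t), v(t) = C_2e^(-t) + 4C_3e^(-4t), w(t) = C_3e^(-4t)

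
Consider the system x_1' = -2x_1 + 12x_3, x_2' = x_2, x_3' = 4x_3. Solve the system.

x_1(t) = 2K_1e^(4t) - K_2e^(-2t), x_2(t) = K_3e^(t), x_3(t) = K_1e^(4t)

Coefficient matrix A = [[-2, 0, 12], [0, 1, 0], [0, 0, 4]].
det(A - λI) = 0 gives eigenvalues λ = 4, -2, 1.
For λ=4: eigenvector (2,0,1).
For λ=-2: eigenvector (-1,0,0).
For λ=1: eigenvector (0,1,0).
General solution: K_1e^(4t)(2,0,1) + K_2e^(-2t)(-1,0,0) + K_3e^(t)(0,1,0).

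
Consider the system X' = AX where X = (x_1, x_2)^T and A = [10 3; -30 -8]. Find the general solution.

x_1(t) = -K_1e^(t)sin(3t) + K_2e^(t)cos(3t), x_2(t) = 3K_1e^(t)sin(3t) - K_1e^(t)cos(3t) - K_2e^(t)sin(3t) - 3K_2e^(t)cos(3t)

Coefficient matrix A = [[10, 3], [-30, -8]].
Characteristic polynomial det(A - λI) = λ^2 - 2λ + 10 = 0.
Eigenvalues λ = 1 ± 3i (complex conjugate pair).
For λ=1+3i: an eigenvector is (0,-1) - i(-1,3) = (0 + i, -1 - 3i).
A real fundamental pair from Re and Im of e^((1+3i)t)v: X_1 = e^(t)(cos(3t)·(0,-1) + sin(3t)·(-1,3)), X_2 = e^(t)(sin(3t)·(0,-1) - cos(3t)·(-1,3)).
General solution: K_1X_1 + K_2X_2.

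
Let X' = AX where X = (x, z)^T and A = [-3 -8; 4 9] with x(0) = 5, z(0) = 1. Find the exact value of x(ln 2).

-200

A = [[-3,-8],[4,9]]; eigenvalues λ = 1, 5.
Eigenvectors: (2,-1) for λ=1, (-1,1) for λ=5.
From the initial condition, c_1 = 6, c_2 = 7.
x(ln 2) = (6)(2^1)(2) + (7)(2^5)(-1) = -200.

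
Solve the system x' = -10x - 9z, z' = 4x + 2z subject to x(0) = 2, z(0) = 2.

Coefficient matrix A = [[-10, -9], [4, 2]].
Characteristic polynomial det(A - λI) = λ^2 + 8λ + 16 = 0.
Single eigenvalue λ = -4 with algebraic multiplicity 2.
Eigenvector v = (3,-2); generalized eigenvector w with (A-λI)w=v is (1,-1).
General solution: e^(-4t)[K_1·v + K_2·(t·v + w)].
Applying x(0)=2, z(0)=2 gives K_1=4, K_2=-10.

x(t) = -30te^(-4t) + 2e^(-4t), z(t) = 20te^(-4t) + 2e^(-4t)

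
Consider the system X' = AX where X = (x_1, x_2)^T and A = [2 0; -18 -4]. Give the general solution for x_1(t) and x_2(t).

Coefficient matrix A = [[2, 0], [-18, -4]].
Characteristic polynomial det(A - λI) = λ^2 + 2λ - 8 = 0.
Eigenvalues λ = -4, 2.
For λ=-4: (A-λI) row 1 is [6, 0], so an eigenvector is (0, 1).
For λ=2: (A-λI) row 2 is [-18, -6], so an eigenvector is (1, -3).
General solution: K_1e^(-4t)(0,1) + K_2e^(2t)(1,-3).

x_1(t) = K_2e^(2t), x_2(t) = K_1e^(-4t) - 3K_2e^(2t)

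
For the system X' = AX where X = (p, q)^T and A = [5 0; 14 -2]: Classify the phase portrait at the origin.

saddle

A = [[5,0],[14,-2]]; det(A-λI) = λ^2 - 3λ - 10.
λ = -2, 5: opposite signs.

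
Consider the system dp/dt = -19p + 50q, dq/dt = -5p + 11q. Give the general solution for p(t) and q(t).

p(t) = K_1e^(-4t)sin(5t) + 3K_1e^(-4t)cos(5t) + 3K_2e^(-4t)sin(5t) - K_2e^(-4t)cos(5t), q(t) = K_1e^(-4t)cos(5t) + K_2e^(-4t)sin(5t)

Coefficient matrix A = [[-19, 50], [-5, 11]].
Characteristic polynomial det(A - λI) = λ^2 + 8λ + 41 = 0.
Eigenvalues λ = -4 ± 5i (complex conjugate pair).
For λ=-4+5i: an eigenvector is (3,1) - i(1,0) = (3 - i, 1).
A real fundamental pair from Re and Im of e^((-4+5i)t)v: X_1 = e^(-4t)(cos(5t)·(3,1) + sin(5t)·(1,0)), X_2 = e^(-4t)(sin(5t)·(3,1) - cos(5t)·(1,0)).
General solution: K_1X_1 + K_2X_2.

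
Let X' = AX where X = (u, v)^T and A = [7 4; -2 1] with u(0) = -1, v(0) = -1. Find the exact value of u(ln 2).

A = [[7,4],[-2,1]]; eigenvalues λ = 3, 5.
Eigenvectors: (1,-1) for λ=3, (-2,1) for λ=5.
From the initial condition, c_1 = 3, c_2 = 2.
u(ln 2) = (3)(2^3)(1) + (2)(2^5)(-2) = -104.

-104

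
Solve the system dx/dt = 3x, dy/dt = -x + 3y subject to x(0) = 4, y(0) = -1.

x(t) = 4e^(3t), y(t) = -4te^(3t) - e^(3t)

Coefficient matrix A = [[3, 0], [-1, 3]].
Characteristic polynomial det(A - λI) = λ^2 - 6λ + 9 = 0.
Single eigenvalue λ = 3 with algebraic multiplicity 2.
Eigenvector v = (0,-1); generalized eigenvector w with (A-λI)w=v is (1,2).
General solution: e^(3t)[C_1·v + C_2·(t·v + w)].
Applying x(0)=4, y(0)=-1 gives C_1=9, C_2=4.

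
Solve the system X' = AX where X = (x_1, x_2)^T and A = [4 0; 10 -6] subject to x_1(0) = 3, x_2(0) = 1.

Coefficient matrix A = [[4, 0], [10, -6]].
Characteristic polynomial det(A - λI) = λ^2 + 2λ - 24 = 0.
Eigenvalues λ = 4, -6.
For λ=4: (A-λI) row 2 is [10, -10], so an eigenvector is (-1, -1).
For λ=-6: (A-λI) row 1 is [10, 0], so an eigenvector is (0, 1).
General solution: c_1e^(4t)(-1,-1) + c_2e^(-6t)(0,1).
Applying x_1(0)=3, x_2(0)=1 gives c_1=-3, c_2=-2.

x_1(t) = 3e^(4t), x_2(t) = 3e^(4t) - 2e^(-6t)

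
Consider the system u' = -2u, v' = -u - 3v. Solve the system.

u(t) = -c_1e^(-2t), v(t) = c_1e^(-2t) + c_2e^(-3t)

Coefficient matrix A = [[-2, 0], [-1, -3]].
Characteristic polynomial det(A - λI) = λ^2 + 5λ + 6 = 0.
Eigenvalues λ = -2, -3.
For λ=-2: (A-λI) row 2 is [-1, -1], so an eigenvector is (-1, 1).
For λ=-3: (A-λI) row 1 is [1, 0], so an eigenvector is (0, 1).
General solution: c_1e^(-2t)(-1,1) + c_2e^(-3t)(0,1).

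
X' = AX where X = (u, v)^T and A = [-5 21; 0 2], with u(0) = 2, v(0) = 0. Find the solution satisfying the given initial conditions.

u(t) = 2e^(-5t), v(t) = 0

Coefficient matrix A = [[-5, 21], [0, 2]].
Characteristic polynomial det(A - λI) = λ^2 + 3λ - 10 = 0.
Eigenvalues λ = -5, 2.
For λ=-5: (A-λI) row 1 is [0, 21], so an eigenvector is (1, 0).
For λ=2: (A-λI) row 1 is [-7, 21], so an eigenvector is (-3, -1).
General solution: K_1e^(-5t)(1,0) + K_2e^(2t)(-3,-1).
Applying u(0)=2, v(0)=0 gives K_1=2, K_2=0.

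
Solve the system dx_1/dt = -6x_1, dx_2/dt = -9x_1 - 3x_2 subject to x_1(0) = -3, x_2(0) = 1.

x_1(t) = -3e^(-6t), x_2(t) = 10e^(-3t) - 9e^(-6t)

Coefficient matrix A = [[-6, 0], [-9, -3]].
Characteristic polynomial det(A - λI) = λ^2 + 9λ + 18 = 0.
Eigenvalues λ = -3, -6.
For λ=-3: (A-λI) row 1 is [-3, 0], so an eigenvector is (0, -1).
For λ=-6: (A-λI) row 2 is [-9, 3], so an eigenvector is (1, 3).
General solution: C_1e^(-3t)(0,-1) + C_2e^(-6t)(1,3).
Applying x_1(0)=-3, x_2(0)=1 gives C_1=-10, C_2=-3.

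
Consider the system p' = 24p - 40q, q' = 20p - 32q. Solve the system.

p(t) = -K_1e^(-4t)sin(4t) - 3K_1e^(-4t)cos(4t) - 3K_2e^(-4t)sin(4t) + K_2e^(-4t)cos(4t), q(t) = -K_1e^(-4t)sin(4t) - 2K_1e^(-4t)cos(4t) - 2K_2e^(-4t)sin(4t) + K_2e^(-4t)cos(4t)

Coefficient matrix A = [[24, -40], [20, -32]].
Characteristic polynomial det(A - λI) = λ^2 + 8λ + 32 = 0.
Eigenvalues λ = -4 ± 4i (complex conjugate pair).
For λ=-4+4i: an eigenvector is (-3,-2) - i(-1,-1) = (-3 + i, -2 + i).
A real fundamental pair from Re and Im of e^((-4+4i)t)v: X_1 = e^(-4t)(cos(4t)·(-3,-2) + sin(4t)·(-1,-1)), X_2 = e^(-4t)(sin(4t)·(-3,-2) - cos(4t)·(-1,-1)).
General solution: K_1X_1 + K_2X_2.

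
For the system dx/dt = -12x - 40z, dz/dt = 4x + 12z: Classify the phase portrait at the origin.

center

A = [[-12,-40],[4,12]]; det(A-λI) = λ^2 + 16.
λ = 0 ± 4i: zero real part.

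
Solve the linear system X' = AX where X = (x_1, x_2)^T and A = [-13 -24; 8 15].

Coefficient matrix A = [[-13, -24], [8, 15]].
Characteristic polynomial det(A - λI) = λ^2 - 2λ - 3 = 0.
Eigenvalues λ = 3, -1.
For λ=3: (A-λI) row 1 is [-16, -24], so an eigenvector is (-3, 2).
For λ=-1: (A-λI) row 1 is [-12, -24], so an eigenvector is (-2, 1).
General solution: K_1e^(3t)(-3,2) + K_2e^(-t)(-2,1).

x_1(t) = -3K_1e^(3t) - 2K_2e^(-t), x_2(t) = 2K_1e^(3t) + K_2e^(-t)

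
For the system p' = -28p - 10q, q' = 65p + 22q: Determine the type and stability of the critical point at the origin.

stable spiral

A = [[-28,-10],[65,22]]; det(A-λI) = λ^2 + 6λ + 34.
λ = -3 ± 5i: negative real part.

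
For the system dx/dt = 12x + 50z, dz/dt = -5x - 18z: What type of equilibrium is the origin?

A = [[12,50],[-5,-18]]; det(A-λI) = λ^2 + 6λ + 34.
λ = -3 ± 5i: negative real part.

stable spiral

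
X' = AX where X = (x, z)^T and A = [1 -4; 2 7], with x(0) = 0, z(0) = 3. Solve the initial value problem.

x(t) = -6e^(5t) + 6e^(3t), z(t) = 6e^(5t) - 3e^(3t)

Coefficient matrix A = [[1, -4], [2, 7]].
Characteristic polynomial det(A - λI) = λ^2 - 8λ + 15 = 0.
Eigenvalues λ = 3, 5.
For λ=3: (A-λI) row 1 is [-2, -4], so an eigenvector is (-2, 1).
For λ=5: (A-λI) row 1 is [-4, -4], so an eigenvector is (1, -1).
General solution: C_1e^(3t)(-2,1) + C_2e^(5t)(1,-1).
Applying x(0)=0, z(0)=3 gives C_1=-3, C_2=-6.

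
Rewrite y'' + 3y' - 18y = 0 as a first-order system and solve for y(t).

Let x_1 = y, x_2 = y'. Then x_1' = x_2 and x_2' = 18x_1 - 3x_2.
A = [[0,1],[18,-3]]; det(A-λI) = λ^2 + 3λ - 18.
Eigenvalues λ = -6, 3 with eigenvectors (1,-6), (1,3).

y(t) = c_1e^(-6t) + c_2e^(3t)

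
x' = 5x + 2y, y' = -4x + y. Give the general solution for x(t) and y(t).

Coefficient matrix A = [[5, 2], [-4, 1]].
Characteristic polynomial det(A - λI) = λ^2 - 6λ + 13 = 0.
Eigenvalues λ = 3 ± 2i (complex conjugate pair).
For λ=3+2i: an eigenvector is (1,-1) - i(0,-1) = (1, -1 + i).
A real fundamental pair from Re and Im of e^((3+2i)t)v: X_1 = e^(3t)(cos(2t)·(1,-1) + sin(2t)·(0,-1)), X_2 = e^(3t)(sin(2t)·(1,-1) - cos(2t)·(0,-1)).
General solution: K_1X_1 + K_2X_2.

x(t) = K_1e^(3t)cos(2t) + K_2e^(3t)sin(2t), y(t) = -K_1e^(3t)sin(2t) - K_1e^(3t)cos(2t) - K_2e^(3t)sin(2t) + K_2e^(3t)cos(2t)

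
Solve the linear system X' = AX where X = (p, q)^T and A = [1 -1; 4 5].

p(t) = c_1e^(3t) + c_2te^(3t), q(t) = -2c_1e^(3t) - 2c_2te^(3t) - c_2e^(3t)

Coefficient matrix A = [[1, -1], [4, 5]].
Characteristic polynomial det(A - λI) = λ^2 - 6λ + 9 = 0.
Single eigenvalue λ = 3 with algebraic multiplicity 2.
Eigenvector v = (1,-2); generalized eigenvector w with (A-λI)w=v is (0,-1).
General solution: e^(3t)[c_1·v + c_2·(t·v + w)].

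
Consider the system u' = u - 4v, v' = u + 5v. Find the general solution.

u(t) = -2K_1e^(3t) - 2K_2te^(3t) + 3K_2e^(3t), v(t) = K_1e^(3t) + K_2te^(3t) - K_2e^(3t)

Coefficient matrix A = [[1, -4], [1, 5]].
Characteristic polynomial det(A - λI) = λ^2 - 6λ + 9 = 0.
Single eigenvalue λ = 3 with algebraic multiplicity 2.
Eigenvector v = (-2,1); generalized eigenvector w with (A-λI)w=v is (3,-1).
General solution: e^(3t)[K_1·v + K_2·(t·v + w)].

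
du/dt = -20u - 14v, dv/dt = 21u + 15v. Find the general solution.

Coefficient matrix A = [[-20, -14], [21, 15]].
Characteristic polynomial det(A - λI) = λ^2 + 5λ - 6 = 0.
Eigenvalues λ = 1, -6.
For λ=1: (A-λI) row 1 is [-21, -14], so an eigenvector is (2, -3).
For λ=-6: (A-λI) row 1 is [-14, -14], so an eigenvector is (-1, 1).
General solution: C_1e^(t)(2,-3) + C_2e^(-6t)(-1,1).

u(t) = 2C_1e^(t) - C_2e^(-6t), v(t) = -3C_1e^(t) + C_2e^(-6t)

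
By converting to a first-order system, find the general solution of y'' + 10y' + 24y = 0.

y(t) = c_1e^(-4t) + c_2e^(-6t)

Let x_1 = y, x_2 = y'. Then x_1' = x_2 and x_2' = -24x_1 - 10x_2.
A = [[0,1],[-24,-10]]; det(A-λI) = λ^2 + 10λ + 24.
Eigenvalues λ = -4, -6 with eigenvectors (1,-4), (1,-6).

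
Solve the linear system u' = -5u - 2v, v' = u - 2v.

Coefficient matrix A = [[-5, -2], [1, -2]].
Characteristic polynomial det(A - λI) = λ^2 + 7λ + 12 = 0.
Eigenvalues λ = -4, -3.
For λ=-4: (A-λI) row 1 is [-1, -2], so an eigenvector is (-2, 1).
For λ=-3: (A-λI) row 1 is [-2, -2], so an eigenvector is (-1, 1).
General solution: K_1e^(-4t)(-2,1) + K_2e^(-3t)(-1,1).

u(t) = -2K_1e^(-4t) - K_2e^(-3t), v(t) = K_1e^(-4t) + K_2e^(-3t)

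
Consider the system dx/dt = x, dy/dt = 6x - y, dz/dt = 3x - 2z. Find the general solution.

x(t) = K_1e^(t), y(t) = 3K_1e^(t) + K_2e^(-t), z(t) = K_1e^(t) + K_3e^(-2t)

Coefficient matrix A = [[1, 0, 0], [6, -1, 0], [3, 0, -2]].
det(A - λI) = 0 gives eigenvalues λ = 1, -1, -2.
For λ=1: eigenvector (1,3,1).
For λ=-1: eigenvector (0,1,0).
For λ=-2: eigenvector (0,0,1).
General solution: K_1e^(t)(1,3,1) + K_2e^(-t)(0,1,0) + K_3e^(-2t)(0,0,1).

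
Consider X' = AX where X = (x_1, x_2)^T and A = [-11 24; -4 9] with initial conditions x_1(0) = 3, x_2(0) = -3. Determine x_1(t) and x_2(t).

Coefficient matrix A = [[-11, 24], [-4, 9]].
Characteristic polynomial det(A - λI) = λ^2 + 2λ - 3 = 0.
Eigenvalues λ = 1, -3.
For λ=1: (A-λI) row 1 is [-12, 24], so an eigenvector is (2, 1).
For λ=-3: (A-λI) row 1 is [-8, 24], so an eigenvector is (3, 1).
General solution: K_1e^(t)(2,1) + K_2e^(-3t)(3,1).
Applying x_1(0)=3, x_2(0)=-3 gives K_1=-12, K_2=9.

x_1(t) = -24e^(t) + 27e^(-3t), x_2(t) = -12e^(t) + 9e^(-3t)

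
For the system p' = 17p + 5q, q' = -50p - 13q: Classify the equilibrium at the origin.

A = [[17,5],[-50,-13]]; det(A-λI) = λ^2 - 4λ + 29.
λ = 2 ± 5i: positive real part.

unstable spiral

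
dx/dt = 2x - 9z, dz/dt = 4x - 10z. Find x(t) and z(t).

x(t) = 3K_1e^(-4t) + 3K_2te^(-4t) - K_2e^(-4t), z(t) = 2K_1e^(-4t) + 2K_2te^(-4t) - K_2e^(-4t)

Coefficient matrix A = [[2, -9], [4, -10]].
Characteristic polynomial det(A - λI) = λ^2 + 8λ + 16 = 0.
Single eigenvalue λ = -4 with algebraic multiplicity 2.
Eigenvector v = (3,2); generalized eigenvector w with (A-λI)w=v is (-1,-1).
General solution: e^(-4t)[K_1·v + K_2·(t·v + w)].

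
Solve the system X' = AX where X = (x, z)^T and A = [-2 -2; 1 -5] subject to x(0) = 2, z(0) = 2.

x(t) = 2e^(-4t), z(t) = 2e^(-4t)

Coefficient matrix A = [[-2, -2], [1, -5]].
Characteristic polynomial det(A - λI) = λ^2 + 7λ + 12 = 0.
Eigenvalues λ = -4, -3.
For λ=-4: (A-λI) row 1 is [2, -2], so an eigenvector is (-1, -1).
For λ=-3: (A-λI) row 1 is [1, -2], so an eigenvector is (-2, -1).
General solution: C_1e^(-4t)(-1,-1) + C_2e^(-3t)(-2,-1).
Applying x(0)=2, z(0)=2 gives C_1=-2, C_2=0.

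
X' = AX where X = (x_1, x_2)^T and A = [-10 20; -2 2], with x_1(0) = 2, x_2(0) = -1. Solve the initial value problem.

x_1(t) = -16e^(-4t)sin(2t) + 2e^(-4t)cos(2t), x_2(t) = -5e^(-4t)sin(2t) - e^(-4t)cos(2t)

Coefficient matrix A = [[-10, 20], [-2, 2]].
Characteristic polynomial det(A - λI) = λ^2 + 8λ + 20 = 0.
Eigenvalues λ = -4 ± 2i (complex conjugate pair).
For λ=-4+2i: an eigenvector is (3,1) - i(1,0) = (3 - i, 1).
A real fundamental pair from Re and Im of e^((-4+2i)t)v: X_1 = e^(-4t)(cos(2t)·(3,1) + sin(2t)·(1,0)), X_2 = e^(-4t)(sin(2t)·(3,1) - cos(2t)·(1,0)).
General solution: c_1X_1 + c_2X_2.
Applying x_1(0)=2, x_2(0)=-1 gives c_1=-1, c_2=-5.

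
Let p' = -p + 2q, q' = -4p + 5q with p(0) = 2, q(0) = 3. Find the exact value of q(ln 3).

57

A = [[-1,2],[-4,5]]; eigenvalues λ = 1, 3.
Eigenvectors: (-1,-1) for λ=1, (-1,-2) for λ=3.
From the initial condition, c_1 = -1, c_2 = -1.
q(ln 3) = (-1)(3^1)(-1) + (-1)(3^3)(-2) = 57.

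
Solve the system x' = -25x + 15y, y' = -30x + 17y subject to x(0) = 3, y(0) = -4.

Coefficient matrix A = [[-25, 15], [-30, 17]].
Characteristic polynomial det(A - λI) = λ^2 + 8λ + 25 = 0.
Eigenvalues λ = -4 ± 3i (complex conjugate pair).
For λ=-4+3i: an eigenvector is (-1,-1) - i(2,3) = (-1 - 2i, -1 - 3i).
A real fundamental pair from Re and Im of e^((-4+3i)t)v: X_1 = e^(-4t)(cos(3t)·(-1,-1) + sin(3t)·(2,3)), X_2 = e^(-4t)(sin(3t)·(-1,-1) - cos(3t)·(2,3)).
General solution: K_1X_1 + K_2X_2.
Applying x(0)=3, y(0)=-4 gives K_1=-17, K_2=7.

x(t) = -41e^(-4t)sin(3t) + 3e^(-4t)cos(3t), y(t) = -58e^(-4t)sin(3t) - 4e^(-4t)cos(3t)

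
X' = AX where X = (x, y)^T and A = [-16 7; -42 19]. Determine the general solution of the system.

x(t) = -C_1e^(-2t) - C_2e^(5t), y(t) = -2C_1e^(-2t) - 3C_2e^(5t)

Coefficient matrix A = [[-16, 7], [-42, 19]].
Characteristic polynomial det(A - λI) = λ^2 - 3λ - 10 = 0.
Eigenvalues λ = -2, 5.
For λ=-2: (A-λI) row 1 is [-14, 7], so an eigenvector is (-1, -2).
For λ=5: (A-λI) row 1 is [-21, 7], so an eigenvector is (-1, -3).
General solution: C_1e^(-2t)(-1,-2) + C_2e^(5t)(-1,-3).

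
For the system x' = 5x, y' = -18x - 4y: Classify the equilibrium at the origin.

saddle

A = [[5,0],[-18,-4]]; det(A-λI) = λ^2 - λ - 20.
λ = 5, -4: opposite signs.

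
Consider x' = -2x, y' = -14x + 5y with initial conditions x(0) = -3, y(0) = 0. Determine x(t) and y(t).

Coefficient matrix A = [[-2, 0], [-14, 5]].
Characteristic polynomial det(A - λI) = λ^2 - 3λ - 10 = 0.
Eigenvalues λ = -2, 5.
For λ=-2: (A-λI) row 2 is [-14, 7], so an eigenvector is (1, 2).
For λ=5: (A-λI) row 1 is [-7, 0], so an eigenvector is (0, -1).
General solution: C_1e^(-2t)(1,2) + C_2e^(5t)(0,-1).
Applying x(0)=-3, y(0)=0 gives C_1=-3, C_2=-6.

x(t) = -3e^(-2t), y(t) = 6e^(5t) - 6e^(-2t)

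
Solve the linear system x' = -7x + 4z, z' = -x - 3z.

x(t) = -2C_1e^(-5t) - 2C_2te^(-5t) - 3C_2e^(-5t), z(t) = -C_1e^(-5t) - C_2te^(-5t) - 2C_2e^(-5t)

Coefficient matrix A = [[-7, 4], [-1, -3]].
Characteristic polynomial det(A - λI) = λ^2 + 10λ + 25 = 0.
Single eigenvalue λ = -5 with algebraic multiplicity 2.
Eigenvector v = (-2,-1); generalized eigenvector w with (A-λI)w=v is (-3,-2).
General solution: e^(-5t)[C_1·v + C_2·(t·v + w)].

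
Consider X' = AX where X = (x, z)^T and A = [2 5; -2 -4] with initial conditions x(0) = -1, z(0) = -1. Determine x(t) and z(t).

x(t) = -8e^(-t)sin(t) - e^(-t)cos(t), z(t) = 5e^(-t)sin(t) - e^(-t)cos(t)

Coefficient matrix A = [[2, 5], [-2, -4]].
Characteristic polynomial det(A - λI) = λ^2 + 2λ + 2 = 0.
Eigenvalues λ = -1 ± i (complex conjugate pair).
For λ=-1+i: an eigenvector is (2,-1) - i(1,-1) = (2 - i, -1 + i).
A real fundamental pair from Re and Im of e^((-1+i)t)v: X_1 = e^(-t)(cos(t)·(2,-1) + sin(t)·(1,-1)), X_2 = e^(-t)(sin(t)·(2,-1) - cos(t)·(1,-1)).
General solution: C_1X_1 + C_2X_2.
Applying x(0)=-1, z(0)=-1 gives C_1=-2, C_2=-3.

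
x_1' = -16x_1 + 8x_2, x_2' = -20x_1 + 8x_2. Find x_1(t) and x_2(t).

Coefficient matrix A = [[-16, 8], [-20, 8]].
Characteristic polynomial det(A - λI) = λ^2 + 8λ + 32 = 0.
Eigenvalues λ = -4 ± 4i (complex conjugate pair).
For λ=-4+4i: an eigenvector is (1,2) - i(1,1) = (1 - i, 2 - i).
A real fundamental pair from Re and Im of e^((-4+4i)t)v: X_1 = e^(-4t)(cos(4t)·(1,2) + sin(4t)·(1,1)), X_2 = e^(-4t)(sin(4t)·(1,2) - cos(4t)·(1,1)).
General solution: K_1X_1 + K_2X_2.

x_1(t) = K_1e^(-4t)sin(4t) + K_1e^(-4t)cos(4t) + K_2e^(-4t)sin(4t) - K_2e^(-4t)cos(4t), x_2(t) = K_1e^(-4t)sin(4t) + 2K_1e^(-4t)cos(4t) + 2K_2e^(-4t)sin(4t) - K_2e^(-4t)cos(4t)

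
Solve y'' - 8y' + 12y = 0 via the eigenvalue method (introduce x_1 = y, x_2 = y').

Let x_1 = y, x_2 = y'. Then x_1' = x_2 and x_2' = -12x_1 + 8x_2.
A = [[0,1],[-12,8]]; det(A-λI) = λ^2 - 8λ + 12.
Eigenvalues λ = 2, 6 with eigenvectors (1,2), (1,6).

y(t) = c_1e^(2t) + c_2e^(6t)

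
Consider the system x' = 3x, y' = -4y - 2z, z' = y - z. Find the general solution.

x(t) = c_3e^(3t), y(t) = -c_1e^(-2t) + 2c_2e^(-3t), z(t) = c_1e^(-2t) - c_2e^(-3t)

Coefficient matrix A = [[3, 0, 0], [0, -4, -2], [0, 1, -1]].
det(A - λI) = 0 gives eigenvalues λ = -2, -3, 3.
For λ=-2: eigenvector (0,-1,1).
For λ=-3: eigenvector (0,2,-1).
For λ=3: eigenvector (1,0,0).
General solution: c_1e^(-2t)(0,-1,1) + c_2e^(-3t)(0,2,-1) + c_3e^(3t)(1,0,0).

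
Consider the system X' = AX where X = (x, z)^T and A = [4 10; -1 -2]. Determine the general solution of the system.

Coefficient matrix A = [[4, 10], [-1, -2]].
Characteristic polynomial det(A - λI) = λ^2 - 2λ + 2 = 0.
Eigenvalues λ = 1 ± i (complex conjugate pair).
For λ=1+i: an eigenvector is (-1,0) - i(-3,1) = (-1 + 3i, 0 - i).
A real fundamental pair from Re and Im of e^((1+i)t)v: X_1 = e^(t)(cos(t)·(-1,0) + sin(t)·(-3,1)), X_2 = e^(t)(sin(t)·(-1,0) - cos(t)·(-3,1)).
General solution: C_1X_1 + C_2X_2.

x(t) = -3C_1e^(t)sin(t) - C_1e^(t)cos(t) - C_2e^(t)sin(t) + 3C_2e^(t)cos(t), z(t) = C_1e^(t)sin(t) - C_2e^(t)cos(t)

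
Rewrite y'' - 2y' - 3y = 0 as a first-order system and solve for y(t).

y(t) = c_1e^(3t) + c_2e^(-t)

Let x_1 = y, x_2 = y'. Then x_1' = x_2 and x_2' = 3x_1 + 2x_2.
A = [[0,1],[3,2]]; det(A-λI) = λ^2 - 2λ - 3.
Eigenvalues λ = 3, -1 with eigenvectors (1,3), (1,-1).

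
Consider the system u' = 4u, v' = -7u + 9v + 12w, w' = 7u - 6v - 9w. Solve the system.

Coefficient matrix A = [[4, 0, 0], [-7, 9, 12], [7, -6, -9]].
det(A - λI) = 0 gives eigenvalues λ = -3, 4, 3.
For λ=-3: eigenvector (0,-1,1).
For λ=4: eigenvector (1,-1,1).
For λ=3: eigenvector (0,-2,1).
General solution: K_1e^(-3t)(0,-1,1) + K_2e^(4t)(1,-1,1) + K_3e^(3t)(0,-2,1).

u(t) = K_2e^(4t), v(t) = -K_1e^(-3t) - K_2e^(4t) - 2K_3e^(3t), w(t) = K_1e^(-3t) + K_2e^(4t) + K_3e^(3t)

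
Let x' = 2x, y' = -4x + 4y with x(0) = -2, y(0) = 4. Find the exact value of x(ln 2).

-8

A = [[2,0],[-4,4]]; eigenvalues λ = 4, 2.
Eigenvectors: (0,1) for λ=4, (-1,-2) for λ=2.
From the initial condition, c_1 = 8, c_2 = 2.
x(ln 2) = (8)(2^4)(0) + (2)(2^2)(-1) = -8.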